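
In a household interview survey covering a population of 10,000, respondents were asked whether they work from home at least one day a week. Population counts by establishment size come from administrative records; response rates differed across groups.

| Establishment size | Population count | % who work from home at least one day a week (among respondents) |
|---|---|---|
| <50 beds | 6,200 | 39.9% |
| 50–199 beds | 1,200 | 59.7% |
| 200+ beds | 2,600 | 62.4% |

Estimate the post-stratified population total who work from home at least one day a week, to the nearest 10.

Apply each group's respondent rate to its population count:
  <50 beds: 6,200 × 39.9% = 2473.8
  50–199 beds: 1,200 × 59.7% = 716.4
  200+ beds: 2,600 × 62.4% = 1622.4
Estimated total = 4812.6 → 4,810.

4,810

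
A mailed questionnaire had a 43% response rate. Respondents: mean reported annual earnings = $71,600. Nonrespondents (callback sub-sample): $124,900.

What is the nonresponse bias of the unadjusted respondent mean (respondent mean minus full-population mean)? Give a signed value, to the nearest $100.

Nonresponse fraction = 1 − 0.43 = 0.57.
Bias = (nonresponse fraction) × (respondent mean − nonrespondent mean)
     = 0.57 × (71,600 − 124,900) = 0.57 × -53,300 = -30,381.

-$30,400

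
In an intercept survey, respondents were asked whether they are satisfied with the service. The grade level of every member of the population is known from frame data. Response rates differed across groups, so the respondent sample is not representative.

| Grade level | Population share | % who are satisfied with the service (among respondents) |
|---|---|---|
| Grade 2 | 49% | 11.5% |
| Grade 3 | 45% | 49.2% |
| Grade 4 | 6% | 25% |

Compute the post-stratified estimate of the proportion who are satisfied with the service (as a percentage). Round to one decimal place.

Each cell contributes population-share × respondent value:
  Grade 2: 0.49 × 11.5 = 5.635
  Grade 3: 0.45 × 49.2 = 22.14
  Grade 4: 0.06 × 25 = 1.5
Post-stratified estimate = 29.275 → 29.3%.

29.3%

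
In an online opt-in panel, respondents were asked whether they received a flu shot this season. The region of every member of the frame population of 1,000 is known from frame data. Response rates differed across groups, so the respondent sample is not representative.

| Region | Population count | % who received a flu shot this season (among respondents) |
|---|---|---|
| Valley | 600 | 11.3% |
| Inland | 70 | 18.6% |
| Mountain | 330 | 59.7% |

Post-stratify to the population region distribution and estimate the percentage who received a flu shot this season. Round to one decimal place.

27.8%

Reweight to the known region distribution:
  Valley: (600/1,000) × 11.3 = 6.78
  Inland: (70/1,000) × 18.6 = 1.302
  Mountain: (330/1,000) × 59.7 = 19.701
Post-stratified estimate = 27.783 → 27.8%.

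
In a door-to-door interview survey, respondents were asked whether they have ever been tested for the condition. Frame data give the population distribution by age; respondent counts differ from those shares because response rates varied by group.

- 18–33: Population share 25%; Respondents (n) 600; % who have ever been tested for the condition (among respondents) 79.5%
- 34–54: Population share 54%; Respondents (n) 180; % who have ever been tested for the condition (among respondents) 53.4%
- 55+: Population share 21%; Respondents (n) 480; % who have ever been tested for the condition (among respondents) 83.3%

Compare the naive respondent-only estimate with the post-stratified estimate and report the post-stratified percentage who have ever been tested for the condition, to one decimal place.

Without adjustment, the pooled respondent share is:
  (600/1260)×79.5 + (180/1260)×53.4 + (480/1260)×83.3 = 77.219%
Post-stratified estimate weights by population shares:
  0.25×79.5 + 0.54×53.4 + 0.21×83.3 = 66.204%

66.2%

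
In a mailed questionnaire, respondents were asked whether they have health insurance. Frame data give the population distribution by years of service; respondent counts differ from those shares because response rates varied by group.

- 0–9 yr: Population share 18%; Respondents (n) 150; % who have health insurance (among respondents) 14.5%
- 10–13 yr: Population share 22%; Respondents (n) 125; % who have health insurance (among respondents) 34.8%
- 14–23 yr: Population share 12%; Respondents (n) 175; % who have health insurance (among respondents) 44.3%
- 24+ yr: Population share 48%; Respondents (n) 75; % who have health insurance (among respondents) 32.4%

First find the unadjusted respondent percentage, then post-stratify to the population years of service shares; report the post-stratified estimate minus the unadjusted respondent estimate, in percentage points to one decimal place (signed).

Naive respondent-only estimate (weights = respondent counts):
  (150/525)×14.5 + (125/525)×34.8 + (175/525)×44.3 + (75/525)×32.4 = 31.8238%
Reweighting by population years of service shares:
  0.18×14.5 + 0.22×34.8 + 0.12×44.3 + 0.48×32.4 = 31.134%
Difference = 31.134 − 31.8238 = -0.6898 pp.

-0.7 percentage points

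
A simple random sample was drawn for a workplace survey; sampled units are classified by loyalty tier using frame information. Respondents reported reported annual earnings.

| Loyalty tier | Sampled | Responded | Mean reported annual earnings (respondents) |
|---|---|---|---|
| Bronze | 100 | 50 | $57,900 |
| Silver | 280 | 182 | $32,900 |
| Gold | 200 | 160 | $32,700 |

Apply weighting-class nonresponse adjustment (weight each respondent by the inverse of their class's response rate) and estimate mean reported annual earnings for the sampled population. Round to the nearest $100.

$37,100

Class response rates: Bronze 50/100 = 50%, Silver 182/280 = 65%, Gold 160/200 = 80%.
Each respondent's weight = sampled/responded in their class; summing within a class gives n_sampled, so:
  Bronze: 100 × 57,900 = 5,790,000
  Silver: 280 × 32,900 = 9,212,000
  Gold: 200 × 32,700 = 6,540,000
Adjusted estimate = 21,542,000 / 580 = 37141.4 → $37,100.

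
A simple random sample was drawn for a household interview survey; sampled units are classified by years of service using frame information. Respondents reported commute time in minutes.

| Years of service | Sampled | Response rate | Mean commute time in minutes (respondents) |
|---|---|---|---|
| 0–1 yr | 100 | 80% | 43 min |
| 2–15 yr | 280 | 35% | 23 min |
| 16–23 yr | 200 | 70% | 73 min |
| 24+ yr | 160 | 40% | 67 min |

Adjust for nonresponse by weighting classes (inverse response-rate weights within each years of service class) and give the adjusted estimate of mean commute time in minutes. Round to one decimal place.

Inverse-response-rate weighting restores each class to its sampled count, so class totals weight by n_sampled:
  0–1 yr: 100 × 43 = 4300
  2–15 yr: 280 × 23 = 6440
  16–23 yr: 200 × 73 = 14,600
  24+ yr: 160 × 67 = 10,720
Adjusted estimate = 36,060 / 740 = 48.7297 → 48.7.

48.7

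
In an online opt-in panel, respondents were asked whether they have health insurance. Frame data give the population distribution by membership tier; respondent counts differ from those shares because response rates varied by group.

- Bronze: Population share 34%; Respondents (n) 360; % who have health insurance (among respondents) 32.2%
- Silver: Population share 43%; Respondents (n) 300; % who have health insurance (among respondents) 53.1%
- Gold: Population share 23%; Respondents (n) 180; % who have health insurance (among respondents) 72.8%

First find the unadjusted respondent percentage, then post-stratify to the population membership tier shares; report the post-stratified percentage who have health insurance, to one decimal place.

Without adjustment, the pooled respondent share is:
  (360/840)×32.2 + (300/840)×53.1 + (180/840)×72.8 = 48.3643%
Post-stratifying to population shares instead:
  0.34×32.2 + 0.43×53.1 + 0.23×72.8 = 50.525%

50.5%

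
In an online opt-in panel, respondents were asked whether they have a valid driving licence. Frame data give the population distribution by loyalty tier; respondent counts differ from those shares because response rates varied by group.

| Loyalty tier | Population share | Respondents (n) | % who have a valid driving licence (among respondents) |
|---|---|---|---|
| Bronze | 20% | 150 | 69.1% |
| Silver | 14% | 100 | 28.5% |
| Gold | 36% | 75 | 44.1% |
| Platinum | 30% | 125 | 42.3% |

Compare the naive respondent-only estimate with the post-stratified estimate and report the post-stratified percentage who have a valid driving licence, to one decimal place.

Without adjustment, the pooled respondent share is:
  (150/450)×69.1 + (100/450)×28.5 + (75/450)×44.1 + (125/450)×42.3 = 48.4667%
Post-stratifying to population shares instead:
  0.2×69.1 + 0.14×28.5 + 0.36×44.1 + 0.3×42.3 = 46.376%

46.4%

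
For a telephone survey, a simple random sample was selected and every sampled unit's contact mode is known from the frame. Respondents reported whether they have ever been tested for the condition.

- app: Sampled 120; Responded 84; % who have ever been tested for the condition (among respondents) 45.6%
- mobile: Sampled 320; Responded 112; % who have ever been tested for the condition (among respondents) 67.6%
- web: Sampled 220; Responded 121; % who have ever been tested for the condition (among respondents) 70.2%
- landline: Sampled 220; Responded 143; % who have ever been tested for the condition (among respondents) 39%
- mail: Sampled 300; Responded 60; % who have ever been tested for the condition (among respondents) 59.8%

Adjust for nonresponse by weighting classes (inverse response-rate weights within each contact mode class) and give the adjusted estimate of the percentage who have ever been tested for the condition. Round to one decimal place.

58.5%

Response rates by class: app 84/120 = 70%, mobile 112/320 = 35%, web 121/220 = 55%, landline 143/220 = 65%, mail 60/300 = 20%.
Each respondent's weight = sampled/responded in their class; summing within a class gives n_sampled, so:
  app: 120 × 45.6 = 5472
  mobile: 320 × 67.6 = 21,632
  web: 220 × 70.2 = 15,444
  landline: 220 × 39 = 8580
  mail: 300 × 59.8 = 17,940
Adjusted estimate = 69,068 / 1,180 = 58.5322 → 58.5%.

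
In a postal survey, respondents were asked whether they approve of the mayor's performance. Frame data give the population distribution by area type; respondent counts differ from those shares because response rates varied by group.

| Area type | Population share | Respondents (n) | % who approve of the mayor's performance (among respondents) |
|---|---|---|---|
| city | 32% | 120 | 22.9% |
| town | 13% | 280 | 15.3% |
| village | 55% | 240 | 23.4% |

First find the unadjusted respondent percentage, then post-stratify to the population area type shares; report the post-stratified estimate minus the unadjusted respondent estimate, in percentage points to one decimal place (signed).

+2.4 percentage points

Naive respondent-only estimate (weights = respondent counts):
  (120/640)×22.9 + (280/640)×15.3 + (240/640)×23.4 = 19.7625%
Post-stratified estimate weights by population shares:
  0.32×22.9 + 0.13×15.3 + 0.55×23.4 = 22.187%
Difference = 22.187 − 19.7625 = 2.4245 pp.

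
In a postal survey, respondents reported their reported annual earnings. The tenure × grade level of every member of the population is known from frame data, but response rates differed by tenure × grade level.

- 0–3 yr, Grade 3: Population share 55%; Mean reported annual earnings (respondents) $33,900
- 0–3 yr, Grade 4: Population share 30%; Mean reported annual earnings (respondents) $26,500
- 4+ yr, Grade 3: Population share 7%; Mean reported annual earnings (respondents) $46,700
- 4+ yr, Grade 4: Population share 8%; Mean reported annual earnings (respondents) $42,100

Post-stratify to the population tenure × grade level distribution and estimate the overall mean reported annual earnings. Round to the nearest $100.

Post-stratification weights by population share, not respondent share:
  0–3 yr, Grade 3: 0.55 × 33,900 = 18,645
  0–3 yr, Grade 4: 0.3 × 26,500 = 7950
  4+ yr, Grade 3: 0.07 × 46,700 = 3269
  4+ yr, Grade 4: 0.08 × 42,100 = 3368
Post-stratified estimate = 33,232 → $33,200.

$33,200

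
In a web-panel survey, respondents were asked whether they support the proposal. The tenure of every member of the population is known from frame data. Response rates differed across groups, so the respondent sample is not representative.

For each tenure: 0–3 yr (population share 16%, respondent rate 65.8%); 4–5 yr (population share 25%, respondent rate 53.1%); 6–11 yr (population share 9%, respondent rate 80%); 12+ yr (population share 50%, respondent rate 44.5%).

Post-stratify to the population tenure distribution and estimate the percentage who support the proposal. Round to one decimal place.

Each cell contributes population-share × respondent value:
  0–3 yr: 0.16 × 65.8 = 10.528
  4–5 yr: 0.25 × 53.1 = 13.275
  6–11 yr: 0.09 × 80 = 7.2
  12+ yr: 0.5 × 44.5 = 22.25
Post-stratified estimate = 53.253 → 53.3%.

53.3%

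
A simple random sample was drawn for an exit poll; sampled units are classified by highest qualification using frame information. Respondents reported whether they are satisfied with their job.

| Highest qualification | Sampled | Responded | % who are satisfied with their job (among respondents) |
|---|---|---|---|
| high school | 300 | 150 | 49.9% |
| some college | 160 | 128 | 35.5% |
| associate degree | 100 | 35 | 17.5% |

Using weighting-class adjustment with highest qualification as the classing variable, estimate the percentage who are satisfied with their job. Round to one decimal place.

40.0%

Class response rates: high school 150/300 = 50%, some college 128/160 = 80%, associate degree 35/100 = 35%.
With weight = n_sampled/n_responded per class, the weighted class total is n_sampled:
  high school: 300 × 49.9 = 14,970
  some college: 160 × 35.5 = 5680
  associate degree: 100 × 17.5 = 1750
Adjusted estimate = 22,400 / 560 = 40 → 40.0%.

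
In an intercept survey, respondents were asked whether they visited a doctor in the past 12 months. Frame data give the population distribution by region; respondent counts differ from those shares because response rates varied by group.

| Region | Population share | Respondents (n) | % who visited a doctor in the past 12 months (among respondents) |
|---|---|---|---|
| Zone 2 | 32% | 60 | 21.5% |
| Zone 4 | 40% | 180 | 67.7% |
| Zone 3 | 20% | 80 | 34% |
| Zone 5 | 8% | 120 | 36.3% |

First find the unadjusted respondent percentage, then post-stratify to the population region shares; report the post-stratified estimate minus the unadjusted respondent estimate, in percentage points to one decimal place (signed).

-3.0 percentage points

Unadjusted (pooled respondent) estimate weights by respondent counts:
  (60/440)×21.5 + (180/440)×67.7 + (80/440)×34 + (120/440)×36.3 = 46.7091%
Reweighting by population region shares:
  0.32×21.5 + 0.4×67.7 + 0.2×34 + 0.08×36.3 = 43.664%
Difference = 43.664 − 46.7091 = -3.0451 pp.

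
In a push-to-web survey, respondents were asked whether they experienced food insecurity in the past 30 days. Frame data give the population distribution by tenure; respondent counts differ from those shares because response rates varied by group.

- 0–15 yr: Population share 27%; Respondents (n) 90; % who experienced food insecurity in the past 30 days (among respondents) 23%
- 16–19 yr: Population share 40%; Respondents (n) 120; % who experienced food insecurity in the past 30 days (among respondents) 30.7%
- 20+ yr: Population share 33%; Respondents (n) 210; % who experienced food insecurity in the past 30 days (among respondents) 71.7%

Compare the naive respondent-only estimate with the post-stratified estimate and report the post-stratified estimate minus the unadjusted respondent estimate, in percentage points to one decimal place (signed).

Naive respondent-only estimate (weights = respondent counts):
  (90/420)×23 + (120/420)×30.7 + (210/420)×71.7 = 49.55%
Reweighting by population tenure shares:
  0.27×23 + 0.4×30.7 + 0.33×71.7 = 42.151%
Difference = 42.151 − 49.55 = -7.399 pp.

-7.4 percentage points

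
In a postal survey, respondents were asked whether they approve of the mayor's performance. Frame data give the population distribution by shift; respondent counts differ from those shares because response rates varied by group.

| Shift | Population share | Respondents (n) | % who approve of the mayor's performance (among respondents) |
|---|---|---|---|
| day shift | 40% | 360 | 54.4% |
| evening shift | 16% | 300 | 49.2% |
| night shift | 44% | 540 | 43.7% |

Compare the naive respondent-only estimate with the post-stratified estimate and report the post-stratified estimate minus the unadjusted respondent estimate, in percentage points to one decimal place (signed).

Without adjustment, the pooled respondent share is:
  (360/1200)×54.4 + (300/1200)×49.2 + (540/1200)×43.7 = 48.285%
Post-stratified estimate weights by population shares:
  0.4×54.4 + 0.16×49.2 + 0.44×43.7 = 48.86%
Difference = 48.86 − 48.285 = 0.575 pp.

+0.6 percentage points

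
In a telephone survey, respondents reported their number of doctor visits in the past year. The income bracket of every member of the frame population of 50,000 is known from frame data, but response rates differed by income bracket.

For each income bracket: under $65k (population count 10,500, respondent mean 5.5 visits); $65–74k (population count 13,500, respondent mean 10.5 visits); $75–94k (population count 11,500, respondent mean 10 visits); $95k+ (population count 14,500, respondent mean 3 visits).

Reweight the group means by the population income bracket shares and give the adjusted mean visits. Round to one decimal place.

Reweight to the known income bracket distribution:
  under $65k: (10,500/50,000) × 5.5 = 1.155
  $65–74k: (13,500/50,000) × 10.5 = 2.835
  $75–94k: (11,500/50,000) × 10 = 2.3
  $95k+: (14,500/50,000) × 3 = 0.87
Post-stratified estimate = 7.16 → 7.2.

7.2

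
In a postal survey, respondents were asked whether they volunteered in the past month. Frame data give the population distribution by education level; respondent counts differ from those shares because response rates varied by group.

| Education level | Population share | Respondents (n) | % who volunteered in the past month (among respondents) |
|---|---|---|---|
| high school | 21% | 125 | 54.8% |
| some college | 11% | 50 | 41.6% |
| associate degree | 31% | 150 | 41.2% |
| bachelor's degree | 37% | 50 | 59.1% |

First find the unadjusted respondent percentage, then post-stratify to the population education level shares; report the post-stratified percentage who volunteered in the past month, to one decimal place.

Naive respondent-only estimate (weights = respondent counts):
  (125/375)×54.8 + (50/375)×41.6 + (150/375)×41.2 + (50/375)×59.1 = 48.1733%
Reweighting by population education level shares:
  0.21×54.8 + 0.11×41.6 + 0.31×41.2 + 0.37×59.1 = 50.723%

50.7%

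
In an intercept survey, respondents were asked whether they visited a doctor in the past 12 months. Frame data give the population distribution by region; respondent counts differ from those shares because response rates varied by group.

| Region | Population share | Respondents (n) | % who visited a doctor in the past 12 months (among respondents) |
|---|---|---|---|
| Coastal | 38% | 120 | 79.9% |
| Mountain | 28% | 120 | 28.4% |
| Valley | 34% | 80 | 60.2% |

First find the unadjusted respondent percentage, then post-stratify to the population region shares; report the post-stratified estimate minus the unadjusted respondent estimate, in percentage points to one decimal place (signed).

+3.1 percentage points

Naive respondent-only estimate (weights = respondent counts):
  (120/320)×79.9 + (120/320)×28.4 + (80/320)×60.2 = 55.6625%
Post-stratified estimate weights by population shares:
  0.38×79.9 + 0.28×28.4 + 0.34×60.2 = 58.782%
Difference = 58.782 − 55.6625 = 3.1195 pp.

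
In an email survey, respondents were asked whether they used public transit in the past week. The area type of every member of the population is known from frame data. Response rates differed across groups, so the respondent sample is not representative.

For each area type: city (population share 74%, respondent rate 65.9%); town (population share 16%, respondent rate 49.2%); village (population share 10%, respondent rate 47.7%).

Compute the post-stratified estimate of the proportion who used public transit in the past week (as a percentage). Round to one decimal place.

Each cell contributes population-share × respondent value:
  city: 0.74 × 65.9 = 48.766
  town: 0.16 × 49.2 = 7.872
  village: 0.1 × 47.7 = 4.77
Post-stratified estimate = 61.408 → 61.4%.

61.4%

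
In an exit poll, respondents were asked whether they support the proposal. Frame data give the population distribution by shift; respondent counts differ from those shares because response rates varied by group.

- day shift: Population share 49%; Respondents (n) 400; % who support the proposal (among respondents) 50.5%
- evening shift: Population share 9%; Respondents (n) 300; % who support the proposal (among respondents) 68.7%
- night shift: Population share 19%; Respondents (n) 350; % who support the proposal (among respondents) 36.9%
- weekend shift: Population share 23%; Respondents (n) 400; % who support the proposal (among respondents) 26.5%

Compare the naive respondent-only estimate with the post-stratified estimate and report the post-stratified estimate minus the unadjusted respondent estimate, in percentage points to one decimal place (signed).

Naive respondent-only estimate (weights = respondent counts):
  (400/1450)×50.5 + (300/1450)×68.7 + (350/1450)×36.9 + (400/1450)×26.5 = 44.3621%
Post-stratifying to population shares instead:
  0.49×50.5 + 0.09×68.7 + 0.19×36.9 + 0.23×26.5 = 44.034%
Difference = 44.034 − 44.3621 = -0.3281 pp.

-0.3 percentage points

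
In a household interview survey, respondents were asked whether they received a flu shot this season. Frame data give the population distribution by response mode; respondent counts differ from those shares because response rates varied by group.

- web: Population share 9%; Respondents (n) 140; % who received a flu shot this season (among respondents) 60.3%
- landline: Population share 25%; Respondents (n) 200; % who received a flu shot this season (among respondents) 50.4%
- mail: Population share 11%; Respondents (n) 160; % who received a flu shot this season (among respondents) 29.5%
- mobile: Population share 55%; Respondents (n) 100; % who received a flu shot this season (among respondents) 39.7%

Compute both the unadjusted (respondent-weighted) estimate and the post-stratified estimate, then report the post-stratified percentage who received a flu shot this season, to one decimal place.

Naive respondent-only estimate (weights = respondent counts):
  (140/600)×60.3 + (200/600)×50.4 + (160/600)×29.5 + (100/600)×39.7 = 45.3533%
Reweighting by population response mode shares:
  0.09×60.3 + 0.25×50.4 + 0.11×29.5 + 0.55×39.7 = 43.107%

43.1%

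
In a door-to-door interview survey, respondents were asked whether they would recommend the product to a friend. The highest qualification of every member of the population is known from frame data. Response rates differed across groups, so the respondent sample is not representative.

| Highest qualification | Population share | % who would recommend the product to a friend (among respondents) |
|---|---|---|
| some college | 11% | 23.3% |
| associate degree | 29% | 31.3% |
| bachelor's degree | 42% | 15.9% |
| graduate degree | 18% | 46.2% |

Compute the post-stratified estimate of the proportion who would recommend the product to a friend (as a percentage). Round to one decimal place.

26.6%

Reweight to the known highest qualification distribution:
  some college: 0.11 × 23.3 = 2.563
  associate degree: 0.29 × 31.3 = 9.077
  bachelor's degree: 0.42 × 15.9 = 6.678
  graduate degree: 0.18 × 46.2 = 8.316
Post-stratified estimate = 26.634 → 26.6%.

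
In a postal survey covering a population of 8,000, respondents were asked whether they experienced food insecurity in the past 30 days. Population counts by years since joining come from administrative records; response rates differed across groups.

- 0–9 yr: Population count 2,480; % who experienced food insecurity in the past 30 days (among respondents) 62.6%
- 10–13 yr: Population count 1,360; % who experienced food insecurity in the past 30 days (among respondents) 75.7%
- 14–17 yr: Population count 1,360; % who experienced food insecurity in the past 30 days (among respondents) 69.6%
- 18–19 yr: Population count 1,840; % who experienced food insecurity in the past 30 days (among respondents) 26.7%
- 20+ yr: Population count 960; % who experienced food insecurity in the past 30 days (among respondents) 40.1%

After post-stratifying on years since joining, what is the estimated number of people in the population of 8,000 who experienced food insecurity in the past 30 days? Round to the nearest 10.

Apply each group's respondent rate to its population count:
  0–9 yr: 2,480 × 62.6% = 1552.48
  10–13 yr: 1,360 × 75.7% = 1029.52
  14–17 yr: 1,360 × 69.6% = 946.56
  18–19 yr: 1,840 × 26.7% = 491.28
  20+ yr: 960 × 40.1% = 384.96
Estimated total = 4404.8 → 4,400.

4,400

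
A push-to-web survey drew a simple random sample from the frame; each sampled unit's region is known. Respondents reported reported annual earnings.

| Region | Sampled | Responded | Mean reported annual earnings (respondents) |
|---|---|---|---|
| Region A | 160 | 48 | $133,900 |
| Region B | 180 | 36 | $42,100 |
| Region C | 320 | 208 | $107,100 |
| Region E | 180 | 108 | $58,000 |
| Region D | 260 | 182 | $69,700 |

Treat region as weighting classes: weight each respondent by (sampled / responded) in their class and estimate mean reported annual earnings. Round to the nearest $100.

$83,500

Response rates by class: Region A 48/160 = 30%, Region B 36/180 = 20%, Region C 208/320 = 65%, Region E 108/180 = 60%, Region D 182/260 = 70%.
With weight = n_sampled/n_responded per class, the weighted class total is n_sampled:
  Region A: 160 × 133,900 = 21,424,000
  Region B: 180 × 42,100 = 7,578,000
  Region C: 320 × 107,100 = 34,272,000
  Region E: 180 × 58,000 = 10,440,000
  Region D: 260 × 69,700 = 18,122,000
Adjusted estimate = 91,836,000 / 1,100 = 83487.3 → $83,500.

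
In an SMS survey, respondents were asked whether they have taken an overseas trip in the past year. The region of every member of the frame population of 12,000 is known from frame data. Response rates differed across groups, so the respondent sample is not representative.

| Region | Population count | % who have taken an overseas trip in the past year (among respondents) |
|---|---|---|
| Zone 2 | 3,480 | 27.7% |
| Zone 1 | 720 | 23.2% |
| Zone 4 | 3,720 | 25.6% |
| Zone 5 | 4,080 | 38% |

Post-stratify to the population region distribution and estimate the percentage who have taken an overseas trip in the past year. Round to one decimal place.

30.3%

Post-stratification weights by population share, not respondent share:
  Zone 2: (3,480/12,000) × 27.7 = 8.033
  Zone 1: (720/12,000) × 23.2 = 1.392
  Zone 4: (3,720/12,000) × 25.6 = 7.936
  Zone 5: (4,080/12,000) × 38 = 12.92
Post-stratified estimate = 30.281 → 30.3%.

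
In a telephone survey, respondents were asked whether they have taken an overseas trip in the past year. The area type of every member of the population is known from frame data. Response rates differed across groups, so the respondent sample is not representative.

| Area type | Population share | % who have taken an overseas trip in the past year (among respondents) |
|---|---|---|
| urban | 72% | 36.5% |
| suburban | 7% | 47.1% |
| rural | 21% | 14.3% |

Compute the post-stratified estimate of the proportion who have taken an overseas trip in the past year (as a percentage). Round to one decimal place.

32.6%

Post-stratification weights by population share, not respondent share:
  urban: 0.72 × 36.5 = 26.28
  suburban: 0.07 × 47.1 = 3.297
  rural: 0.21 × 14.3 = 3.003
Post-stratified estimate = 32.58 → 32.6%.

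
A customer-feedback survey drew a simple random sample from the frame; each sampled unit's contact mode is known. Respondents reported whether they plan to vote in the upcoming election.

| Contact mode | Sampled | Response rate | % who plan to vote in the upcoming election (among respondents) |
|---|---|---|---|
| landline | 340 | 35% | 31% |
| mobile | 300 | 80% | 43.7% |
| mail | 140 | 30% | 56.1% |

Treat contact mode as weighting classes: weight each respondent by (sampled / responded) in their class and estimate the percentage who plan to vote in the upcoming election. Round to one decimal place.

With weight = n_sampled/n_responded per class, the weighted class total is n_sampled:
  landline: 340 × 31 = 10,540
  mobile: 300 × 43.7 = 13,110
  mail: 140 × 56.1 = 7854
Adjusted estimate = 31,504 / 780 = 40.3897 → 40.4%.

40.4%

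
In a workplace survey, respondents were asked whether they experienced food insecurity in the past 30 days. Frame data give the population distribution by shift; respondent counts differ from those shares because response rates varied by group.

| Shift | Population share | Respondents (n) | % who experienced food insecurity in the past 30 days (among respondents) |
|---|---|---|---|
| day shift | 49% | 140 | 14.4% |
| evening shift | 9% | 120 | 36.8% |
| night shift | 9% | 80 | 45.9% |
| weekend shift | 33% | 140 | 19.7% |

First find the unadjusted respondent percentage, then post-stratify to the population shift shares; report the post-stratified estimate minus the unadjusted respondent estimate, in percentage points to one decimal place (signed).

-5.8 percentage points

Naive respondent-only estimate (weights = respondent counts):
  (140/480)×14.4 + (120/480)×36.8 + (80/480)×45.9 + (140/480)×19.7 = 26.7958%
Reweighting by population shift shares:
  0.49×14.4 + 0.09×36.8 + 0.09×45.9 + 0.33×19.7 = 21%
Difference = 21 − 26.7958 = -5.7958 pp.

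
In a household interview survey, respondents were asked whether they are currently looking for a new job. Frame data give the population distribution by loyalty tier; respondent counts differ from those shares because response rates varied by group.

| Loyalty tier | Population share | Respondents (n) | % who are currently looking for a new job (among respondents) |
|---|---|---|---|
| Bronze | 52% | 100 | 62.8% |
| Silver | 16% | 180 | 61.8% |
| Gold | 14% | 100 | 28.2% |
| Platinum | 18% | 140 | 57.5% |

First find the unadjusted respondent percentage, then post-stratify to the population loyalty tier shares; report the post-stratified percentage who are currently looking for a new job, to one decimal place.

56.8%

Unadjusted (pooled respondent) estimate weights by respondent counts:
  (100/520)×62.8 + (180/520)×61.8 + (100/520)×28.2 + (140/520)×57.5 = 54.3731%
Post-stratifying to population shares instead:
  0.52×62.8 + 0.16×61.8 + 0.14×28.2 + 0.18×57.5 = 56.842%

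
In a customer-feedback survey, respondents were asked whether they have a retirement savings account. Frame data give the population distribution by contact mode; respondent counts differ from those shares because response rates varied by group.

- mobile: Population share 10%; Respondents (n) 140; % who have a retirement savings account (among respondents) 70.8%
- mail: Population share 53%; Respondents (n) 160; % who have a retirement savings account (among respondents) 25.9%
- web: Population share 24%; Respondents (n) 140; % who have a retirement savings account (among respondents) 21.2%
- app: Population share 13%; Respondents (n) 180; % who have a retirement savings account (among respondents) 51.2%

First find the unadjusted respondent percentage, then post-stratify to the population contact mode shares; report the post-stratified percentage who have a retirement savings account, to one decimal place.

32.6%

Unadjusted (pooled respondent) estimate weights by respondent counts:
  (140/620)×70.8 + (160/620)×25.9 + (140/620)×21.2 + (180/620)×51.2 = 42.3226%
Post-stratified estimate weights by population shares:
  0.1×70.8 + 0.53×25.9 + 0.24×21.2 + 0.13×51.2 = 32.551%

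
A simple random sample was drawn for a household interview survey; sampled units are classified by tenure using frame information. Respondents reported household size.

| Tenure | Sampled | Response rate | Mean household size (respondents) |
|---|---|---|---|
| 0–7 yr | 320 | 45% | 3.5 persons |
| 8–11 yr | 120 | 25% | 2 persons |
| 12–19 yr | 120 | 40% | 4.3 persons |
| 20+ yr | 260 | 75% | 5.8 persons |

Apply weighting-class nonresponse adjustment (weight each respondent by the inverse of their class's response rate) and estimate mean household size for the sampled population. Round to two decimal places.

With weight = n_sampled/n_responded per class, the weighted class total is n_sampled:
  0–7 yr: 320 × 3.5 = 1120
  8–11 yr: 120 × 2 = 240
  12–19 yr: 120 × 4.3 = 516
  20+ yr: 260 × 5.8 = 1508
Adjusted estimate = 3384 / 820 = 4.12683 → 4.13.

4.13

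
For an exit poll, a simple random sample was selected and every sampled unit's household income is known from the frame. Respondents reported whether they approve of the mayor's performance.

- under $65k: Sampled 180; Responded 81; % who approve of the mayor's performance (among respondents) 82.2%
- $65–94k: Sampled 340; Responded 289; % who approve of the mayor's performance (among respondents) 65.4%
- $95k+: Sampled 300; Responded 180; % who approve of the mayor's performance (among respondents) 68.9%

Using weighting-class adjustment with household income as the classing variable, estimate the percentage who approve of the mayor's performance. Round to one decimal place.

70.4%

Response rates by class: under $65k 81/180 = 45%, $65–94k 289/340 = 85%, $95k+ 180/300 = 60%.
Inverse-response-rate weighting restores each class to its sampled count, so class totals weight by n_sampled:
  under $65k: 180 × 82.2 = 14,796
  $65–94k: 340 × 65.4 = 22236
  $95k+: 300 × 68.9 = 20,670
Adjusted estimate = 57,702 / 820 = 70.3683 → 70.4%.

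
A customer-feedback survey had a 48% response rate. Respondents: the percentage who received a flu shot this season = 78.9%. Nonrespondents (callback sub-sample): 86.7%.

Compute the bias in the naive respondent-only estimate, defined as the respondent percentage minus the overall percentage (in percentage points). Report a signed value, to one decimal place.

Nonresponse fraction = 1 − 0.48 = 0.52.
Bias = (nonresponse fraction) × (respondent percentage − nonrespondent percentage)
     = 0.52 × (78.9 − 86.7) = 0.52 × -7.8 = -4.056.

-4.1 percentage points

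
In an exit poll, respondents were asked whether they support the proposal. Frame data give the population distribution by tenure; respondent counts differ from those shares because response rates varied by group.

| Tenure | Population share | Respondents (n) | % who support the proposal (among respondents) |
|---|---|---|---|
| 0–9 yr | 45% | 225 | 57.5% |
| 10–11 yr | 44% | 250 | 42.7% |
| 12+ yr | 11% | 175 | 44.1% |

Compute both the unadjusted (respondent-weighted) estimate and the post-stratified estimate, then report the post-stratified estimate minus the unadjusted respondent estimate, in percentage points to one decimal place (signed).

Naive respondent-only estimate (weights = respondent counts):
  (225/650)×57.5 + (250/650)×42.7 + (175/650)×44.1 = 48.2%
Reweighting by population tenure shares:
  0.45×57.5 + 0.44×42.7 + 0.11×44.1 = 49.514%
Difference = 49.514 − 48.2 = 1.314 pp.

+1.3 percentage points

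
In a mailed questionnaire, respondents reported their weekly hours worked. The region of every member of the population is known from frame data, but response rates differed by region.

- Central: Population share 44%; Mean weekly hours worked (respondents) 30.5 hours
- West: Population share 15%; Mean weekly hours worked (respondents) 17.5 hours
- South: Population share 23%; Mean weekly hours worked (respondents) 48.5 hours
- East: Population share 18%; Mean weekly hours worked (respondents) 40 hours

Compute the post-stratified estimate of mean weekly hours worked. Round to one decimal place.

34.4

Weight each group's respondent value by its population share:
  Central: 0.44 × 30.5 = 13.42
  West: 0.15 × 17.5 = 2.625
  South: 0.23 × 48.5 = 11.155
  East: 0.18 × 40 = 7.2
Post-stratified estimate = 34.4 → 34.4.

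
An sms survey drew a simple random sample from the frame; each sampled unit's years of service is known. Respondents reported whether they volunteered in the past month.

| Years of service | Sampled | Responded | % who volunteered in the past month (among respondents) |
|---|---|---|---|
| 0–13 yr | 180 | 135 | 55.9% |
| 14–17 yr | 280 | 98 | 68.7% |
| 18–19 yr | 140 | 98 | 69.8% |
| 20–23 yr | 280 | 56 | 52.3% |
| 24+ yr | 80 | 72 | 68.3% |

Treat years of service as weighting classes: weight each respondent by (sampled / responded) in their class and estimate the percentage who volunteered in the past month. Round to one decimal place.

Class response rates: 0–13 yr 135/180 = 75%, 14–17 yr 98/280 = 35%, 18–19 yr 98/140 = 70%, 20–23 yr 56/280 = 20%, 24+ yr 72/80 = 90%.
Inverse-response-rate weighting restores each class to its sampled count, so class totals weight by n_sampled:
  0–13 yr: 180 × 55.9 = 10,062
  14–17 yr: 280 × 68.7 = 19,236
  18–19 yr: 140 × 69.8 = 9772
  20–23 yr: 280 × 52.3 = 14,644
  24+ yr: 80 × 68.3 = 5464
Adjusted estimate = 59,178 / 960 = 61.6437 → 61.6%.

61.6%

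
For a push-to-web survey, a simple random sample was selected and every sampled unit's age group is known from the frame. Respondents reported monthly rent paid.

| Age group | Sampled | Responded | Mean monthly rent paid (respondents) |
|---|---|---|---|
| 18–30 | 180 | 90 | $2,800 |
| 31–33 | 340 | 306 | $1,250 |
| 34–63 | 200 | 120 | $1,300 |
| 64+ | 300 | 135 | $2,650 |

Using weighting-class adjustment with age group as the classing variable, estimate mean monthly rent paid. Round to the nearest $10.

$1,950

Class response rates: 18–30 90/180 = 50%, 31–33 306/340 = 90%, 34–63 120/200 = 60%, 64+ 135/300 = 45%.
With weight = n_sampled/n_responded per class, the weighted class total is n_sampled:
  18–30: 180 × 2800 = 504,000
  31–33: 340 × 1250 = 425,000
  34–63: 200 × 1300 = 260,000
  64+: 300 × 2650 = 795,000
Adjusted estimate = 1,984,000 / 1,020 = 1945.1 → $1,950.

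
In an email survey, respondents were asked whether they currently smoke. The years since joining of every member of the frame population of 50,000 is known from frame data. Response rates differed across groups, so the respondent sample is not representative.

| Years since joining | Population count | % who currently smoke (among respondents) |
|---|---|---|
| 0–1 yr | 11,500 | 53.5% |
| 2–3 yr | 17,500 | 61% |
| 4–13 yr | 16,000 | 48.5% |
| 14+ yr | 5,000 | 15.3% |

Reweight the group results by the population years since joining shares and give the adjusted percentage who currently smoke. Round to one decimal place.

50.7%

Reweight to the known years since joining distribution:
  0–1 yr: (11,500/50,000) × 53.5 = 12.305
  2–3 yr: (17,500/50,000) × 61 = 21.35
  4–13 yr: (16,000/50,000) × 48.5 = 15.52
  14+ yr: (5,000/50,000) × 15.3 = 1.53
Post-stratified estimate = 50.705 → 50.7%.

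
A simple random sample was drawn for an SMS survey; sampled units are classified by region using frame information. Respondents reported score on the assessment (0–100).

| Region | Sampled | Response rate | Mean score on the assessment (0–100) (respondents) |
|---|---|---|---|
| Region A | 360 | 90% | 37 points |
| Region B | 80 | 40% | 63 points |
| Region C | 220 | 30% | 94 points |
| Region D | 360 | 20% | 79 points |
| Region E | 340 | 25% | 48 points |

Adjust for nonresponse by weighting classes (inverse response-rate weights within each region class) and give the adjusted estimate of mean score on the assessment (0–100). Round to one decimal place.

Each respondent's weight = sampled/responded in their class; summing within a class gives n_sampled, so:
  Region A: 360 × 37 = 13,320
  Region B: 80 × 63 = 5040
  Region C: 220 × 94 = 20,680
  Region D: 360 × 79 = 28,440
  Region E: 340 × 48 = 16,320
Adjusted estimate = 83,800 / 1,360 = 61.6176 → 61.6.

61.6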